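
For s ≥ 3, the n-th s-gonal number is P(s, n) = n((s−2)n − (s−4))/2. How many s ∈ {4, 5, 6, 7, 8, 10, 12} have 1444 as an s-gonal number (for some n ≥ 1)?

1

s = 4: P(4, 38) = 1444. ✓
s = 5: P(5, 31) = 1426 and P(5, 32) = 1520; 1444 is not s-gonal.
s = 6: P(6, 27) = 1431 and P(6, 28) = 1540; 1444 is not s-gonal.
s = 7: P(7, 24) = 1404 and P(7, 25) = 1525; 1444 is not s-gonal.
s = 8: P(8, 22) = 1408 and P(8, 23) = 1541; 1444 is not s-gonal.
s = 10: P(10, 19) = 1387 and P(10, 20) = 1540; 1444 is not s-gonal.
s = 12: P(12, 17) = 1377 and P(12, 18) = 1548; 1444 is not s-gonal.
Hits: s ∈ {4} → 1.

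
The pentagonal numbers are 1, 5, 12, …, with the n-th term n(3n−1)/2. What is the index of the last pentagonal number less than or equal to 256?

Solve n(3n−1)/2 ≤ 256 for integer n.
n = 13 gives 247 ≤ 256, while n = 14 gives 287 > 256; so the answer is index 13.

13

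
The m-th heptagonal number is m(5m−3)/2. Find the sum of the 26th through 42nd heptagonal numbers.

49283

Σ i(5i−3)/2 = (5Σi² − 3Σi) / 2 over i = 26..42.
Σi = 903 − 325 = 578 and Σi² = 25585 − 5525 = 20060.
(5·20060 − 3·578) / 2 = 98566/2 = 49283.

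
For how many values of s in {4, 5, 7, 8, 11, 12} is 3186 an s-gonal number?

2

s = 4: P(4, 56) = 3136 and P(4, 57) = 3249; 3186 is not s-gonal.
s = 5: P(5, 46) = 3151 and P(5, 47) = 3290; 3186 is not s-gonal.
s = 7: P(7, 36) = 3186. ✓
s = 8: P(8, 32) = 3008 and P(8, 33) = 3201; 3186 is not s-gonal.
s = 11: P(11, 27) = 3186. ✓
s = 12: P(12, 25) = 3025 and P(12, 26) = 3276; 3186 is not s-gonal.
Hits: s ∈ {7, 11} → 2.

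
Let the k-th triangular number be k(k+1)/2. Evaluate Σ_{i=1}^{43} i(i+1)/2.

Σ i(i+1)/2 = (Σi² + Σi) / 2 over i = 1..43.
Σi = 946 and Σi² = 27434.
(1·27434 + 1·946) / 2 = 28380/2 = 14190.

14190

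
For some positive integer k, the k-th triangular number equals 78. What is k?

12

Set n(n+1)/2 = 78, giving n² + n − 156 = 0.
So n = (-1 + 25) / 2 = 24/2 = 12.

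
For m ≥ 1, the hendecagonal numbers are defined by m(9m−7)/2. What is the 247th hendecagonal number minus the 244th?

247·(9·247 − 7)/2 = 273676 and 244·(9·244 − 7)/2 = 267058.
Difference: 273676 − 267058 = 6618.

6618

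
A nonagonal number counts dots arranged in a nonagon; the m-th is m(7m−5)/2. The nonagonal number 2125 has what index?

Set n(7n−5)/2 = 2125, giving 7n² − 5n − 4250 = 0.
The discriminant is 25 + 56·2125 = 119025, and √119025 = 345.
So n = (5 + 345) / 14 = 350/14 = 25.

25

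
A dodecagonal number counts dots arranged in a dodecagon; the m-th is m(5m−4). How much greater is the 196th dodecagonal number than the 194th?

3892

196·(5·196 − 4) = 191296 and 194·(5·194 − 4) = 187404.
Difference: 191296 − 187404 = 3892.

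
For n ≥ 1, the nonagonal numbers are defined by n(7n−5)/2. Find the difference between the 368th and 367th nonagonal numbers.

Consecutive nonagonal numbers differ by 7n − 6: here 7·368 − 6 = 2570.

2570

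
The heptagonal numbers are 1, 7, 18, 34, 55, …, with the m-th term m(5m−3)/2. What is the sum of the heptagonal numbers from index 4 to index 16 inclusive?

3510

Σ i(5i−3)/2 = (5Σi² − 3Σi) / 2 over i = 4..16.
Σi = 136 − 6 = 130 and Σi² = 1496 − 14 = 1482.
(5·1482 − 3·130) / 2 = 7020/2 = 3510.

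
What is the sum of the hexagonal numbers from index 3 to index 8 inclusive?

Σ i(2i−1) = 2Σi² − Σi over i = 3..8.
Σi = 36 − 3 = 33 and Σi² = 204 − 5 = 199.
2·199 − 1·33 = 365.

365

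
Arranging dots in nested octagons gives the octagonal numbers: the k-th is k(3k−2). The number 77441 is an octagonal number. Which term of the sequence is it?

Set n(3n−2) = 77441, giving 3n² − 2n − 77441 = 0.
So n = (2 + 964) / 6 = 966/6 = 161.

161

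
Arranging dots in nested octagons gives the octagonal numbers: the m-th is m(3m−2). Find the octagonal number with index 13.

13·(3·13 − 2) = 13·37 = 481.

481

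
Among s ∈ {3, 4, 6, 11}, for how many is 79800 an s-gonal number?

2

s = 3: P(3, 399) = 79800. ✓
s = 4: P(4, 282) = 79524 and P(4, 283) = 80089; 79800 is not s-gonal.
s = 6: P(6, 200) = 79800. ✓
s = 11: P(11, 133) = 79135 and P(11, 134) = 80333; 79800 is not s-gonal.
Hits: s ∈ {3, 6} → 2.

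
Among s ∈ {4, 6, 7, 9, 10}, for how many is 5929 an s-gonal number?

s = 4: P(4, 77) = 5929. ✓
s = 6: P(6, 54) = 5778 and P(6, 55) = 5995; 5929 is not s-gonal.
s = 7: P(7, 49) = 5929. ✓
s = 9: P(9, 41) = 5781 and P(9, 42) = 6069; 5929 is not s-gonal.
s = 10: P(10, 38) = 5662 and P(10, 39) = 5967; 5929 is not s-gonal.
Hits: s ∈ {4, 7} → 2.

2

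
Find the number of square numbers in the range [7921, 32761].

93

The n-th square number is n².
Smallest index with value ≥ 7921: n = 89 (giving 7921).
Largest index with value ≤ 32761: n = 181 (giving 32761).
Indices 89 through 181: 93 terms.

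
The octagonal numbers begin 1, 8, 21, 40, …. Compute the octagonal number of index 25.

The 25th octagonal number is n(3n−2) with n = 25.
25·(3·25 − 2) = 25·73 = 1825.

1825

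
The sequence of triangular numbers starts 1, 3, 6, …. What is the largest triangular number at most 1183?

1176

Solve n(n+1)/2 ≤ 1183 for integer n.
n = 48 gives 1176 ≤ 1183, while n = 49 gives 1225 > 1183; so the answer is 1176.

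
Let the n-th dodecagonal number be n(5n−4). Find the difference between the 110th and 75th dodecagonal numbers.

32235

110·(5·110 − 4) = 60060 and 75·(5·75 − 4) = 27825.
Difference: 60060 − 27825 = 32235.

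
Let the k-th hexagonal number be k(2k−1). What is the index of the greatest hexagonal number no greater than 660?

Solve n(2n−1) ≤ 660 for integer n.
n = 18 gives 630 ≤ 660, while n = 19 gives 703 > 660; so the answer is index 18.

18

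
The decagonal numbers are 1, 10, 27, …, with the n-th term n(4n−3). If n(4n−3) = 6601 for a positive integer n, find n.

41

Set n(4n−3) = 6601, giving 4n² − 3n − 6601 = 0.
So n = (3 + 325) / 8 = 328/8 = 41.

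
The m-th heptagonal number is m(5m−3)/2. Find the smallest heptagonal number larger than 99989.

100701

Solve n(5n−3)/2 > 99989 for integer n.
The largest n with value ≤ 99989 is 200 (since 99700 ≤ 99989 < 100701), so the first above is n = 201, value 100701.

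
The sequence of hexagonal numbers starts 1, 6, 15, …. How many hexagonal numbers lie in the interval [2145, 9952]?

38

The n-th hexagonal number is n(2n−1).
Smallest index with value ≥ 2145: n = 33 (giving 2145).
Largest index with value ≤ 9952: n = 70 (giving 9730).
Indices 33 through 70: 38 terms.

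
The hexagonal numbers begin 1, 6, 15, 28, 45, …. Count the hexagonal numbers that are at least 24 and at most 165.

The n-th hexagonal number is n(2n−1).
Smallest index with value ≥ 24: n = 4 (giving 28).
Largest index with value ≤ 165: n = 9 (giving 153).
Indices 4 through 9: 6 terms.

6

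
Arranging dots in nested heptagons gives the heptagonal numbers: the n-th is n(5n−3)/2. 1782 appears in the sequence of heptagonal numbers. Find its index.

Set n(5n−3)/2 = 1782, giving 5n² − 3n − 3564 = 0.
So n = (3 + 267) / 10 = 270/10 = 27.

27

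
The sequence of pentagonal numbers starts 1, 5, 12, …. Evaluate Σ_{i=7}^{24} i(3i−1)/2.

Σ i(3i−1)/2 = (3Σi² − Σi) / 2 over i = 7..24.
Σi = 300 − 21 = 279 and Σi² = 4900 − 91 = 4809.
(3·4809 − 1·279) / 2 = 14148/2 = 7074.

7074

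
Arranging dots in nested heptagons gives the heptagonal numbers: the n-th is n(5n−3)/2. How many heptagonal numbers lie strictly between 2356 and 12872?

41

The n-th heptagonal number is n(5n−3)/2.
Smallest index with value > 2356: n = 32 (giving 2512).
Largest index with value < 12872: n = 72 (giving 12852).
Indices 32 through 72: 41 terms.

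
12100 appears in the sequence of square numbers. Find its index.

We need n² = 12100, so n = √12100 = 110.

110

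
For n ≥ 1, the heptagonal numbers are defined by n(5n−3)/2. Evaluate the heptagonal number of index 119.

119·(5·119 − 3)/2 = 119·592/2 = 119·296 = 35224.

35224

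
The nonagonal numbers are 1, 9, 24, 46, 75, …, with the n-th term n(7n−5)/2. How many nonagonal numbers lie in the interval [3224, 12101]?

29

The n-th nonagonal number is n(7n−5)/2.
Smallest index with value ≥ 3224: n = 31 (giving 3286).
Largest index with value ≤ 12101: n = 59 (giving 12036).
Indices 31 through 59: 29 terms.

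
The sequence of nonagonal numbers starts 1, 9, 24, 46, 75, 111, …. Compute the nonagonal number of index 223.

223·(7·223 − 5)/2 = 223·1556/2 = 223·778 = 173494.

173494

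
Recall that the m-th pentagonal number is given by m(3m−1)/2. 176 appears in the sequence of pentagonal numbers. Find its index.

11

Set n(3n−1)/2 = 176, giving 3n² − n − 352 = 0.
The discriminant is 1 + 24·176 = 4225, and √4225 = 65.
So n = (1 + 65) / 6 = 66/6 = 11.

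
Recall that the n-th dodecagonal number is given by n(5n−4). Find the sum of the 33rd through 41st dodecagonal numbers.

Σ i(5i−4) = 5Σi² − 4Σi over i = 33..41.
Σi = 861 − 528 = 333 and Σi² = 23821 − 11440 = 12381.
5·12381 − 4·333 = 60573.

60573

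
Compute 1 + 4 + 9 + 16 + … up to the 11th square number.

Σ_{i=1}^{11} i² = 11·12·23/6 = 506.

506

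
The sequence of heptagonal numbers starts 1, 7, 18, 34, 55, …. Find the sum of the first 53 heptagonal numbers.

125451

Σ i(5i−3)/2 = (5Σi² − 3Σi) / 2 over i = 1..53.
Σi = 1431 and Σi² = 51039.
(5·51039 − 3·1431) / 2 = 250902/2 = 125451.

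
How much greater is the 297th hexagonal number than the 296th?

Consecutive hexagonal numbers differ by 4n − 3: here 4·297 − 3 = 1185.

1185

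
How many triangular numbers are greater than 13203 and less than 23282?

The n-th triangular number is n(n+1)/2.
Smallest index with value > 13203: n = 163 (giving 13366).
Largest index with value < 23282: n = 215 (giving 23220).
Indices 163 through 215: 53 terms.

53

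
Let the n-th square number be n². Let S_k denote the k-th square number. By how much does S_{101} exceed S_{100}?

n² − (n−1)² = 2n − 1, so 101² − 100² = 2·101 − 1 = 201.

201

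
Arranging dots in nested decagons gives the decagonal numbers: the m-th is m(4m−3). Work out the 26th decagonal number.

The 26th decagonal number is n(4n−3) with n = 26.
26·(4·26 − 3) = 26·101 = 2626.

2626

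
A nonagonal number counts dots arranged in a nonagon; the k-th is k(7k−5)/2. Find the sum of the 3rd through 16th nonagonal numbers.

4886

Σ i(7i−5)/2 = (7Σi² − 5Σi) / 2 over i = 3..16.
Σi = 136 − 3 = 133 and Σi² = 1496 − 5 = 1491.
(7·1491 − 5·133) / 2 = 9772/2 = 4886.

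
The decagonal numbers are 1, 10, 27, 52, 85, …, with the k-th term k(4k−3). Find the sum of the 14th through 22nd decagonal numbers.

11418

Σ i(4i−3) = 4Σi² − 3Σi over i = 14..22.
Σi = 253 − 91 = 162 and Σi² = 3795 − 819 = 2976.
4·2976 − 3·162 = 11418.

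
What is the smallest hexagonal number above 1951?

2016

Solve n(2n−1) > 1951 for integer n.
The largest n with value ≤ 1951 is 31 (since 1891 ≤ 1951 < 2016), so the first above is n = 32, value 2016.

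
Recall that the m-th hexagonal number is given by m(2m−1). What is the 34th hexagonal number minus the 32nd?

34·(2·34 − 1) = 2278 and 32·(2·32 − 1) = 2016.
Difference: 2278 − 2016 = 262.

262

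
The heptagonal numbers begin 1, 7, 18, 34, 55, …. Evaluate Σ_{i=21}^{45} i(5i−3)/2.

Σ i(5i−3)/2 = (5Σi² − 3Σi) / 2 over i = 21..45.
Σi = 1035 − 210 = 825 and Σi² = 31395 − 2870 = 28525.
(5·28525 − 3·825) / 2 = 140150/2 = 70075.

70075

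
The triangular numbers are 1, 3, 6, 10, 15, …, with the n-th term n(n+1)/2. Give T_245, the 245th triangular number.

30135

The 245th triangular number is n(n+1)/2 with n = 245.
245·246/2 = 60270/2 = 30135.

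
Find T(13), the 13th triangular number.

The 13th triangular number is n(n+1)/2 with n = 13.
13·14/2 = 182/2 = 91.

91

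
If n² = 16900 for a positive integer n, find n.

We need n² = 16900, so n = √16900 = 130.

130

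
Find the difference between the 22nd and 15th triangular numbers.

22·23/2 = 253 and 15·16/2 = 120.
Difference: 253 − 120 = 133.

133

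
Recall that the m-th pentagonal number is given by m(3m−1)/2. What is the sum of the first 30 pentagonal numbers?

13950

Σ i(3i−1)/2 = (3Σi² − Σi) / 2 over i = 1..30.
Σi = 465 and Σi² = 9455.
(3·9455 − 1·465) / 2 = 27900/2 = 13950.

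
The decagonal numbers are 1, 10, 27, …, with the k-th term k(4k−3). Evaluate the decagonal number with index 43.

7267

The 43rd decagonal number is n(4n−3) with n = 43.
43·(4·43 − 3) = 43·169 = 7267.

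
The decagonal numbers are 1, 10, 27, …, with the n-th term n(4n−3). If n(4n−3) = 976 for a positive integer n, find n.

Set n(4n−3) = 976, giving 4n² − 3n − 976 = 0.
The discriminant is 9 + 16·976 = 15625, and √15625 = 125.
So n = (3 + 125) / 8 = 128/8 = 16.

16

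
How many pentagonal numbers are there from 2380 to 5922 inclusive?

24

The n-th pentagonal number is n(3n−1)/2.
Smallest index with value ≥ 2380: n = 40 (giving 2380).
Largest index with value ≤ 5922: n = 63 (giving 5922).
Indices 40 through 63: 24 terms.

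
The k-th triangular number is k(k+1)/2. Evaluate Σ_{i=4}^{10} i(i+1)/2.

Σ i(i+1)/2 = (Σi² + Σi) / 2 over i = 4..10.
Σi = 55 − 6 = 49 and Σi² = 385 − 14 = 371.
(1·371 + 1·49) / 2 = 420/2 = 210.

210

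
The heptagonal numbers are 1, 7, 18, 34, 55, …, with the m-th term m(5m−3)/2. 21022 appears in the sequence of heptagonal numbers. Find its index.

92

Set n(5n−3)/2 = 21022, giving 5n² − 3n − 42044 = 0.
So n = (3 + 917) / 10 = 920/10 = 92.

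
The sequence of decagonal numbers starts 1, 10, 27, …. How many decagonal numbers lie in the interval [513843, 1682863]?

The n-th decagonal number is n(4n−3).
Smallest index with value ≥ 513843: n = 359 (giving 514447).
Largest index with value ≤ 1682863: n = 649 (giving 1682857).
Indices 359 through 649: 291 terms.

291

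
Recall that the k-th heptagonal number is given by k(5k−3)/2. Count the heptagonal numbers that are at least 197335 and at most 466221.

151

The n-th heptagonal number is n(5n−3)/2.
Smallest index with value ≥ 197335: n = 282 (giving 198387).
Largest index with value ≤ 466221: n = 432 (giving 465912).
Indices 282 through 432: 151 terms.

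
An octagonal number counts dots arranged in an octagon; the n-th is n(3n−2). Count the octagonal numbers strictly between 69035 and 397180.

The n-th octagonal number is n(3n−2).
Smallest index with value > 69035: n = 153 (giving 69921).
Largest index with value < 397180: n = 364 (giving 396760).
Indices 153 through 364: 212 terms.

212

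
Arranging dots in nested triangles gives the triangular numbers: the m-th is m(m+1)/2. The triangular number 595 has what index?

34

Set n(n+1)/2 = 595, giving n² + n − 1190 = 0.
The discriminant is 1 + 8·595 = 4761, and √4761 = 69.
So n = (-1 + 69) / 2 = 68/2 = 34.
Check: 34·35/2 = 595. ✓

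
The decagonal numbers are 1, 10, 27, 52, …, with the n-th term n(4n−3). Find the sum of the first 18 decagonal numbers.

7923

Σ i(4i−3) = 4Σi² − 3Σi over i = 1..18.
Σi = 171 and Σi² = 2109.
4·2109 − 3·171 = 7923.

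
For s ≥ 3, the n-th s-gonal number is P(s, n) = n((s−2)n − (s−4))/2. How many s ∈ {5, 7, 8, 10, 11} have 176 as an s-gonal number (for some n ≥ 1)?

2

s = 5: P(5, 11) = 176. ✓
s = 7: P(7, 8) = 148 and P(7, 9) = 189; 176 is not s-gonal.
s = 8: P(8, 8) = 176. ✓
s = 10: P(10, 7) = 175 and P(10, 8) = 232; 176 is not s-gonal.
s = 11: P(11, 6) = 141 and P(11, 7) = 196; 176 is not s-gonal.
Hits: s ∈ {5, 8} → 2.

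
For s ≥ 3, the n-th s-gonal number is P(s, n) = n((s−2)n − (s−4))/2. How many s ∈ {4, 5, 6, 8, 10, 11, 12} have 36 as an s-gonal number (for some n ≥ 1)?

s = 4: P(4, 6) = 36. ✓
s = 5: P(5, 5) = 35 and P(5, 6) = 51; 36 is not s-gonal.
s = 6: P(6, 4) = 28 and P(6, 5) = 45; 36 is not s-gonal.
s = 8: P(8, 3) = 21 and P(8, 4) = 40; 36 is not s-gonal.
s = 10: P(10, 3) = 27 and P(10, 4) = 52; 36 is not s-gonal.
s = 11: P(11, 3) = 30 and P(11, 4) = 58; 36 is not s-gonal.
s = 12: P(12, 3) = 33 and P(12, 4) = 64; 36 is not s-gonal.
Hits: s ∈ {4} → 1.

1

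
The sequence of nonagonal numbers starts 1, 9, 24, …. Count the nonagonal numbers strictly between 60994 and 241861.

The n-th nonagonal number is n(7n−5)/2.
Smallest index with value > 60994: n = 133 (giving 61579).
Largest index with value < 241861: n = 263 (giving 241434).
Indices 133 through 263: 131 terms.

131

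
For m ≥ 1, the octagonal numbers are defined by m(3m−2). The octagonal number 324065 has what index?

Set n(3n−2) = 324065, giving 3n² − 2n − 324065 = 0.
So n = (2 + 1972) / 6 = 1974/6 = 329.

329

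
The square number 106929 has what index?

We need n² = 106929, so n = √106929 = 327.

327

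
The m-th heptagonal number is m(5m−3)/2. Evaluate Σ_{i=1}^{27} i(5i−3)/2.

16758

Σ i(5i−3)/2 = (5Σi² − 3Σi) / 2 over i = 1..27.
Σi = 378 and Σi² = 6930.
(5·6930 − 3·378) / 2 = 33516/2 = 16758.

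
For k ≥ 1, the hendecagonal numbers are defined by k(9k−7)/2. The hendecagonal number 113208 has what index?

Set n(9n−7)/2 = 113208, giving 9n² − 7n − 226416 = 0.
The discriminant is 49 + 72·113208 = 8151025, and √8151025 = 2855.
So n = (7 + 2855) / 18 = 2862/18 = 159.

159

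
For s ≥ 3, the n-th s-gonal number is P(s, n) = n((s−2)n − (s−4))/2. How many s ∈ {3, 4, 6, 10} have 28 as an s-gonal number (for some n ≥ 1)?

2

s = 3: P(3, 7) = 28. ✓
s = 4: P(4, 5) = 25 and P(4, 6) = 36; 28 is not s-gonal.
s = 6: P(6, 4) = 28. ✓
s = 10: P(10, 3) = 27 and P(10, 4) = 52; 28 is not s-gonal.
Hits: s ∈ {3, 6} → 2.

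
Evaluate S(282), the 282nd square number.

The 282nd square number is n² with n = 282.
282² = 79524.

79524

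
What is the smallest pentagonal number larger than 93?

Solve n(3n−1)/2 > 93 for integer n.
The largest n with value ≤ 93 is 8 (since 92 ≤ 93 < 117), so the first above is n = 9, value 117.

117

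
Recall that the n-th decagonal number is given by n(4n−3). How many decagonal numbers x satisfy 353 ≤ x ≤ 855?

6

The n-th decagonal number is n(4n−3).
Smallest index with value ≥ 353: n = 10 (giving 370).
Largest index with value ≤ 855: n = 15 (giving 855).
Indices 10 through 15: 6 terms.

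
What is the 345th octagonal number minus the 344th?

2065

Consecutive octagonal numbers differ by 6n − 5: here 6·345 − 5 = 2065.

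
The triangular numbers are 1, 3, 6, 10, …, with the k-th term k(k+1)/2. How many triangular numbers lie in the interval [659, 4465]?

59

The n-th triangular number is n(n+1)/2.
Smallest index with value ≥ 659: n = 36 (giving 666).
Largest index with value ≤ 4465: n = 94 (giving 4465).
Indices 36 through 94: 59 terms.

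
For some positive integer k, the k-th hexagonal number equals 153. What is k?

9

Set n(2n−1) = 153, giving 2n² − n − 153 = 0.
So n = (1 + 35) / 4 = 36/4 = 9.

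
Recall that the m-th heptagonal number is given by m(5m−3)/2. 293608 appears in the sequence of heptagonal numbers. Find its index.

Set n(5n−3)/2 = 293608, giving 5n² − 3n − 587216 = 0.
So n = (3 + 3427) / 10 = 3430/10 = 343.

343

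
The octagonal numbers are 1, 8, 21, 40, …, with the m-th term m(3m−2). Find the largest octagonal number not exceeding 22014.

21505

Solve n(3n−2) ≤ 22014 for integer n.
n = 85 gives 21505 ≤ 22014, while n = 86 gives 22016 > 22014; so the answer is 21505.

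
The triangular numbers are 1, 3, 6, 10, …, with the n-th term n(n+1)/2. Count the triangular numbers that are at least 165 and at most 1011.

The n-th triangular number is n(n+1)/2.
Smallest index with value ≥ 165: n = 18 (giving 171).
Largest index with value ≤ 1011: n = 44 (giving 990).
Indices 18 through 44: 27 terms.

27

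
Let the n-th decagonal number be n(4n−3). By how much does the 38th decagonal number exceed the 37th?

297

Consecutive decagonal numbers differ by 8n − 7: here 8·38 − 7 = 297.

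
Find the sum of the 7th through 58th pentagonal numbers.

99112

Σ i(3i−1)/2 = (3Σi² − Σi) / 2 over i = 7..58.
Σi = 1711 − 21 = 1690 and Σi² = 66729 − 91 = 66638.
(3·66638 − 1·1690) / 2 = 198224/2 = 99112.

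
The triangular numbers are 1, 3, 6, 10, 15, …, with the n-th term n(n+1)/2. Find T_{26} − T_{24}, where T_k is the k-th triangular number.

51

26·27/2 = 351 and 24·25/2 = 300.
Difference: 351 − 300 = 51.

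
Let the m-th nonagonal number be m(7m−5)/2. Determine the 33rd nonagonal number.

The 33rd nonagonal number is n(7n−5)/2 with n = 33.
33·(7·33 − 5)/2 = 33·226/2 = 33·113 = 3729.

3729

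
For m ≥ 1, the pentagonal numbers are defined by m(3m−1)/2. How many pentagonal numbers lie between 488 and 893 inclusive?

The n-th pentagonal number is n(3n−1)/2.
Smallest index with value ≥ 488: n = 19 (giving 532).
Largest index with value ≤ 893: n = 24 (giving 852).
Indices 19 through 24: 6 terms.

6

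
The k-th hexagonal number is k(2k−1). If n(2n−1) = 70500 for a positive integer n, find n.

Set n(2n−1) = 70500, giving 2n² − n − 70500 = 0.
The discriminant is 1 + 8·70500 = 564001, and √564001 = 751.
So n = (1 + 751) / 4 = 752/4 = 188.

188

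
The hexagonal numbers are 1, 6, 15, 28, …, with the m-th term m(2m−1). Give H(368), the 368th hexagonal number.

270480

The 368th hexagonal number is n(2n−1) with n = 368.
368·(2·368 − 1) = 368·735 = 270480.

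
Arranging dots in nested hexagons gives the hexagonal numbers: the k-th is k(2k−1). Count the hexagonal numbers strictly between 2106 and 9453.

36

The n-th hexagonal number is n(2n−1).
Smallest index with value > 2106: n = 33 (giving 2145).
Largest index with value < 9453: n = 68 (giving 9180).
Indices 33 through 68: 36 terms.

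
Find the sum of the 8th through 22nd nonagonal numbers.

Σ i(7i−5)/2 = (7Σi² − 5Σi) / 2 over i = 8..22.
Σi = 253 − 28 = 225 and Σi² = 3795 − 140 = 3655.
(7·3655 − 5·225) / 2 = 24460/2 = 12230.

12230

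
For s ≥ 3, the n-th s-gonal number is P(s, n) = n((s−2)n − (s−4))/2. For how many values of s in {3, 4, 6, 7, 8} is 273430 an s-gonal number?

2

s = 3: P(3, 739) = 273430. ✓
s = 4: P(4, 522) = 272484 and P(4, 523) = 273529; 273430 is not s-gonal.
s = 6: P(6, 370) = 273430. ✓
s = 7: P(7, 331) = 273406 and P(7, 332) = 275062; 273430 is not s-gonal.
s = 8: P(8, 302) = 273008 and P(8, 303) = 274821; 273430 is not s-gonal.
Hits: s ∈ {3, 6} → 2.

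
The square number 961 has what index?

We need n² = 961, so n = √961 = 31.

31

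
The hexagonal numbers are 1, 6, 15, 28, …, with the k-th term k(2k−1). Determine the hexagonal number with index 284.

161028

The 284th hexagonal number is n(2n−1) with n = 284.
284·(2·284 − 1) = 284·567 = 161028.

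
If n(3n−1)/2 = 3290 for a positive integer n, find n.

47

Set n(3n−1)/2 = 3290, giving 3n² − n − 6580 = 0.
The discriminant is 1 + 24·3290 = 78961, and √78961 = 281.
So n = (1 + 281) / 6 = 282/6 = 47.
Check: 47·(3·47 − 1)/2 = 3290. ✓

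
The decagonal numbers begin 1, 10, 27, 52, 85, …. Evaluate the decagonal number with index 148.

148·(4·148 − 3) = 148·589 = 87172.

87172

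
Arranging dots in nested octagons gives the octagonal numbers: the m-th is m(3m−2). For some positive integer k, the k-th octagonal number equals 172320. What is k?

Set n(3n−2) = 172320, giving 3n² − 2n − 172320 = 0.
So n = (2 + 1438) / 6 = 1440/6 = 240.

240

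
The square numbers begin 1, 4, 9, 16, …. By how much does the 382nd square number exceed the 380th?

382² = 145924 and 380² = 144400.
Difference: 145924 − 144400 = 1524.

1524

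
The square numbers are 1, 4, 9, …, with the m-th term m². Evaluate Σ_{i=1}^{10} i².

385

Σ_{i=1}^{10} i² = 10·11·21/6 = 385.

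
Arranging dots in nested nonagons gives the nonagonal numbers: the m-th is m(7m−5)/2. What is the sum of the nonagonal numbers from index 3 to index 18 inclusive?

Σ i(7i−5)/2 = (7Σi² − 5Σi) / 2 over i = 3..18.
Σi = 171 − 3 = 168 and Σi² = 2109 − 5 = 2104.
(7·2104 − 5·168) / 2 = 13888/2 = 6944.

6944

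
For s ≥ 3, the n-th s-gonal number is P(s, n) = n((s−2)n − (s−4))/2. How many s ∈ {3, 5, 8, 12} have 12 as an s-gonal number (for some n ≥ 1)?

2

s = 3: P(3, 4) = 10 and P(3, 5) = 15; 12 is not s-gonal.
s = 5: P(5, 3) = 12. ✓
s = 8: P(8, 2) = 8 and P(8, 3) = 21; 12 is not s-gonal.
s = 12: P(12, 2) = 12. ✓
Hits: s ∈ {5, 12} → 2.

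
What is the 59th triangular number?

1770

The 59th triangular number is n(n+1)/2 with n = 59.
59·60/2 = 3540/2 = 1770.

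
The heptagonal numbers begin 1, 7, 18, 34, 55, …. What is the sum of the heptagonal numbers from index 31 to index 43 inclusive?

44226

Σ i(5i−3)/2 = (5Σi² − 3Σi) / 2 over i = 31..43.
Σi = 946 − 465 = 481 and Σi² = 27434 − 9455 = 17979.
(5·17979 − 3·481) / 2 = 88452/2 = 44226.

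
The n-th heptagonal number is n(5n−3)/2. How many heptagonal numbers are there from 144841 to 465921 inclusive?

192

The n-th heptagonal number is n(5n−3)/2.
Smallest index with value ≥ 144841: n = 241 (giving 144841).
Largest index with value ≤ 465921: n = 432 (giving 465912).
Indices 241 through 432: 192 terms.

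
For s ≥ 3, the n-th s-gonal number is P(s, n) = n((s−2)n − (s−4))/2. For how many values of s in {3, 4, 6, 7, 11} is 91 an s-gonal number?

s = 3: P(3, 13) = 91. ✓
s = 4: P(4, 9) = 81 and P(4, 10) = 100; 91 is not s-gonal.
s = 6: P(6, 7) = 91. ✓
s = 7: P(7, 6) = 81 and P(7, 7) = 112; 91 is not s-gonal.
s = 11: P(11, 4) = 58 and P(11, 5) = 95; 91 is not s-gonal.
Hits: s ∈ {3, 6} → 2.

2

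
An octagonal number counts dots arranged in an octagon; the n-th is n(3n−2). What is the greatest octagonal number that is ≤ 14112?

13736

Solve n(3n−2) ≤ 14112 for integer n.
n = 68 gives 13736 ≤ 14112, while n = 69 gives 14145 > 14112; so the answer is 13736.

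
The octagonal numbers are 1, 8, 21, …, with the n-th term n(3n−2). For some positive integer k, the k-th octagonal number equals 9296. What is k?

Set n(3n−2) = 9296, giving 3n² − 2n − 9296 = 0.
The discriminant is 4 + 12·9296 = 111556, and √111556 = 334.
So n = (2 + 334) / 6 = 336/6 = 56.

56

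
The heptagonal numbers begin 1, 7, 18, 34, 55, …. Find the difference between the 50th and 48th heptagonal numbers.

487

50·(5·50 − 3)/2 = 6175 and 48·(5·48 − 3)/2 = 5688.
Difference: 6175 − 5688 = 487.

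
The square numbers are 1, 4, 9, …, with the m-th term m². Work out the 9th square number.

The 9th square number is n² with n = 9.
9² = 81.

81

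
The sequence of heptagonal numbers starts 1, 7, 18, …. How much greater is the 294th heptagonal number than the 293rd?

1466

Consecutive heptagonal numbers differ by 5n − 4: here 5·294 − 4 = 1466.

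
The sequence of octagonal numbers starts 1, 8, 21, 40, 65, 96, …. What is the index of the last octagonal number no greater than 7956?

51

Solve n(3n−2) ≤ 7956 for integer n.
n = 51 gives 7701 ≤ 7956, while n = 52 gives 8008 > 7956; so the answer is index 51.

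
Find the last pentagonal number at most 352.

Solve n(3n−1)/2 ≤ 352 for integer n.
n = 15 gives 330 ≤ 352, while n = 16 gives 376 > 352; so the answer is 330.

330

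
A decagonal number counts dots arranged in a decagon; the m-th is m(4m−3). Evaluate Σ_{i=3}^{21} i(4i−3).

12540

Σ i(4i−3) = 4Σi² − 3Σi over i = 3..21.
Σi = 231 − 3 = 228 and Σi² = 3311 − 5 = 3306.
4·3306 − 3·228 = 12540.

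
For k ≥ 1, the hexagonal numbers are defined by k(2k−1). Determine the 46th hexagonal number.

The 46th hexagonal number is n(2n−1) with n = 46.
46·(2·46 − 1) = 46·91 = 4186.

4186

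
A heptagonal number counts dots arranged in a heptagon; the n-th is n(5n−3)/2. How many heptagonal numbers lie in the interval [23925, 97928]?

The n-th heptagonal number is n(5n−3)/2.
Smallest index with value ≥ 23925: n = 99 (giving 24354).
Largest index with value ≤ 97928: n = 198 (giving 97713).
Indices 99 through 198: 100 terms.

100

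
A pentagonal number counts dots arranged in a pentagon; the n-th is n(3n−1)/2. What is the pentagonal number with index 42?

2625

The 42nd pentagonal number is n(3n−1)/2 with n = 42.
42·(3·42 − 1)/2 = 42·125/2 = 2625.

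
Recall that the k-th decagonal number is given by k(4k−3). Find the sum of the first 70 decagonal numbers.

Σ i(4i−3) = 4Σi² − 3Σi over i = 1..70.
Σi = 2485 and Σi² = 116795.
4·116795 − 3·2485 = 459725.

459725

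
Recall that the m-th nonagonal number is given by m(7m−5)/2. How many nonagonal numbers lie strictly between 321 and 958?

7

The n-th nonagonal number is n(7n−5)/2.
Smallest index with value > 321: n = 10 (giving 325).
Largest index with value < 958: n = 16 (giving 856).
Indices 10 through 16: 7 terms.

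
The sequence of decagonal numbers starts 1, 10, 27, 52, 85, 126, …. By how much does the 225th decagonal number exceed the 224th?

Consecutive decagonal numbers differ by 8n − 7: here 8·225 − 7 = 1793.

1793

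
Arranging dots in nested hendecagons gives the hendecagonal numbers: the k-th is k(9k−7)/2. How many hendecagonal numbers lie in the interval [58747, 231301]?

113

The n-th hendecagonal number is n(9n−7)/2.
Smallest index with value ≥ 58747: n = 115 (giving 59110).
Largest index with value ≤ 231301: n = 227 (giving 231086).
Indices 115 through 227: 113 terms.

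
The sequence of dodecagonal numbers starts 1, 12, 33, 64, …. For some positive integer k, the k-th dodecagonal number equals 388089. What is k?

Set n(5n−4) = 388089, giving 5n² − 4n − 388089 = 0.
The discriminant is 16 + 20·388089 = 7761796, and √7761796 = 2786.
So n = (4 + 2786) / 10 = 2790/10 = 279.
Check: 279·(5·279 − 4) = 388089. ✓

279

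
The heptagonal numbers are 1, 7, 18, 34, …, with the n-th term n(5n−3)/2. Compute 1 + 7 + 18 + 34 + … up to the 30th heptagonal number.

Σ i(5i−3)/2 = (5Σi² − 3Σi) / 2 over i = 1..30.
Σi = 465 and Σi² = 9455.
(5·9455 − 3·465) / 2 = 45880/2 = 22940.

22940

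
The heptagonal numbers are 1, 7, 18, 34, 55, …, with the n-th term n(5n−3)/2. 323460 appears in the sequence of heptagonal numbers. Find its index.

360

Set n(5n−3)/2 = 323460, giving 5n² − 3n − 646920 = 0.
So n = (3 + 3597) / 10 = 3600/10 = 360.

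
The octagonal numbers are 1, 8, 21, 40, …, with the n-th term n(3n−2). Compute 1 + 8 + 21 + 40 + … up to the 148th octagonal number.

3252670

Σ i(3i−2) = 3Σi² − 2Σi over i = 1..148.
Σi = 11026 and Σi² = 1091574.
3·1091574 − 2·11026 = 3252670.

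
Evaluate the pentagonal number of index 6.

51

The 6th pentagonal number is n(3n−1)/2 with n = 6.
6·(3·6 − 1)/2 = 6·17/2 = 51.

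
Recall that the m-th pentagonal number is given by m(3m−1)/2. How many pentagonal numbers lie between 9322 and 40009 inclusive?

The n-th pentagonal number is n(3n−1)/2.
Smallest index with value ≥ 9322: n = 79 (giving 9322).
Largest index with value ≤ 40009: n = 163 (giving 39772).
Indices 79 through 163: 85 terms.

85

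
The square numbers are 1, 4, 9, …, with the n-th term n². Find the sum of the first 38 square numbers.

19019

Σ_{i=1}^{38} i² = 38·39·77/6 = 19019.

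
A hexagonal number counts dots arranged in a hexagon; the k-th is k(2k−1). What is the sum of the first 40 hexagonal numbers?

43460

Σ i(2i−1) = 2Σi² − Σi over i = 1..40.
Σi = 820 and Σi² = 22140.
2·22140 − 1·820 = 43460.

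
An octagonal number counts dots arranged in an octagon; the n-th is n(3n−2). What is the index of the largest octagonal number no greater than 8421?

Solve n(3n−2) ≤ 8421 for integer n.
n = 53 gives 8321 ≤ 8421, while n = 54 gives 8640 > 8421; so the answer is index 53.

53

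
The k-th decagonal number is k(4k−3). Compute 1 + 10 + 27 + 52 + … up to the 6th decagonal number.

Σ i(4i−3) = 4Σi² − 3Σi over i = 1..6.
Σi = 21 and Σi² = 91.
4·91 − 3·21 = 301.

301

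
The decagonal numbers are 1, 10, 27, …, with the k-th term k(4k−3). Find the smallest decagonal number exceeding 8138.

Solve n(4n−3) > 8138 for integer n.
The largest n with value ≤ 8138 is 45 (since 7965 ≤ 8138 < 8326), so the first above is n = 46, value 8326.

8326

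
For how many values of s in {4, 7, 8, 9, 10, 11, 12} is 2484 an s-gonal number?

1

s = 4: P(4, 49) = 2401 and P(4, 50) = 2500; 2484 is not s-gonal.
s = 7: P(7, 31) = 2356 and P(7, 32) = 2512; 2484 is not s-gonal.
s = 8: P(8, 29) = 2465 and P(8, 30) = 2640; 2484 is not s-gonal.
s = 9: P(9, 27) = 2484. ✓
s = 10: P(10, 25) = 2425 and P(10, 26) = 2626; 2484 is not s-gonal.
s = 11: P(11, 23) = 2300 and P(11, 24) = 2508; 2484 is not s-gonal.
s = 12: P(12, 22) = 2332 and P(12, 23) = 2553; 2484 is not s-gonal.
Hits: s ∈ {9} → 1.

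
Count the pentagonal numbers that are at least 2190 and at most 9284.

The n-th pentagonal number is n(3n−1)/2.
Smallest index with value ≥ 2190: n = 39 (giving 2262).
Largest index with value ≤ 9284: n = 78 (giving 9087).
Indices 39 through 78: 40 terms.

40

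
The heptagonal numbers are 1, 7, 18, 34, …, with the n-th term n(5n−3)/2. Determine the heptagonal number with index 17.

697

The 17th heptagonal number is n(5n−3)/2 with n = 17.
17·(5·17 − 3)/2 = 17·82/2 = 17·41 = 697.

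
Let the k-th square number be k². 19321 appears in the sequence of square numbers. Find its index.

We need n² = 19321, so n = √19321 = 139.

139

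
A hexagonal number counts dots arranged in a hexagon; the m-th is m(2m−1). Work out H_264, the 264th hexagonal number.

139128

The 264th hexagonal number is n(2n−1) with n = 264.
264·(2·264 − 1) = 264·527 = 139128.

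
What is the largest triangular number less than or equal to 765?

Solve n(n+1)/2 ≤ 765 for integer n.
n = 38 gives 741 ≤ 765, while n = 39 gives 780 > 765; so the answer is 741.

741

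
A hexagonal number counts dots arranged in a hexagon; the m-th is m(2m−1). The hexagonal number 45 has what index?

5

Set n(2n−1) = 45, giving 2n² − n − 45 = 0.
The discriminant is 1 + 8·45 = 361, and √361 = 19.
So n = (1 + 19) / 4 = 20/4 = 5.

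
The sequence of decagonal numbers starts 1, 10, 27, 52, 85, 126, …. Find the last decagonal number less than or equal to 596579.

Solve n(4n−3) ≤ 596579 for integer n.
n = 386 gives 594826 ≤ 596579, while n = 387 gives 597915 > 596579; so the answer is 594826.

594826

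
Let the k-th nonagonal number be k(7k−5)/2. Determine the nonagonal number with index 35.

35·(7·35 − 5)/2 = 35·240/2 = 35·120 = 4200.

4200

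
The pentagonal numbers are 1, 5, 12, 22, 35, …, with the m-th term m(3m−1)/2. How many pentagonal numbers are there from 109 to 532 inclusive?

11

The n-th pentagonal number is n(3n−1)/2.
Smallest index with value ≥ 109: n = 9 (giving 117).
Largest index with value ≤ 532: n = 19 (giving 532).
Indices 9 through 19: 11 terms.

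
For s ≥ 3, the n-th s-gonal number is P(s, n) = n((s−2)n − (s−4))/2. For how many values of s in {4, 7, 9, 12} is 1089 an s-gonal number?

s = 4: P(4, 33) = 1089. ✓
s = 7: P(7, 21) = 1071 and P(7, 22) = 1177; 1089 is not s-gonal.
s = 9: P(9, 18) = 1089. ✓
s = 12: P(12, 15) = 1065 and P(12, 16) = 1216; 1089 is not s-gonal.
Hits: s ∈ {4, 9} → 2.

2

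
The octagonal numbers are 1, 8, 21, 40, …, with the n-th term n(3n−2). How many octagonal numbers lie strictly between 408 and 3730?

The n-th octagonal number is n(3n−2).
Smallest index with value > 408: n = 13 (giving 481).
Largest index with value < 3730: n = 35 (giving 3605).
Indices 13 through 35: 23 terms.

23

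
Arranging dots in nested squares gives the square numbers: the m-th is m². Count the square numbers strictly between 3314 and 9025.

37

The n-th square number is n².
Smallest index with value > 3314: n = 58 (giving 3364).
Largest index with value < 9025: n = 94 (giving 8836).
Indices 58 through 94: 37 terms.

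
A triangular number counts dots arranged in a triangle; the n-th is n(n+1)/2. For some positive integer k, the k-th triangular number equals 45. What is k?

Set n(n+1)/2 = 45, giving n² + n − 90 = 0.
So n = (-1 + 19) / 2 = 18/2 = 9.
Check: 9·10/2 = 45. ✓

9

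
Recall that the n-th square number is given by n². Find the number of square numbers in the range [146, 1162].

22

The n-th square number is n².
Smallest index with value ≥ 146: n = 13 (giving 169).
Largest index with value ≤ 1162: n = 34 (giving 1156).
Indices 13 through 34: 22 terms.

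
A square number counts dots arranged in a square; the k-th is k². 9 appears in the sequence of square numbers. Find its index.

We need n² = 9, so n = √9 = 3.

3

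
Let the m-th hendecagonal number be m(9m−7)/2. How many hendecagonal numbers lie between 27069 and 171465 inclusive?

The n-th hendecagonal number is n(9n−7)/2.
Smallest index with value ≥ 27069: n = 78 (giving 27105).
Largest index with value ≤ 171465: n = 195 (giving 170430).
Indices 78 through 195: 118 terms.

118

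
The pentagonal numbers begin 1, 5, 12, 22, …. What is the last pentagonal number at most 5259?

5192

Solve n(3n−1)/2 ≤ 5259 for integer n.
n = 59 gives 5192 ≤ 5259, while n = 60 gives 5370 > 5259; so the answer is 5192.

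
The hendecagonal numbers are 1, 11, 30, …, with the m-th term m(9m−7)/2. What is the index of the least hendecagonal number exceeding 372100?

288

Solve n(9n−7)/2 > 372100 for integer n.
The largest n with value ≤ 372100 is 287 (since 369656 ≤ 372100 < 372240), so the first above is n = 288, value 372240.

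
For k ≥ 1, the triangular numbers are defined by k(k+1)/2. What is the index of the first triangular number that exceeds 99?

14

Solve n(n+1)/2 > 99 for integer n.
The largest n with value ≤ 99 is 13 (since 91 ≤ 99 < 105), so the first above is n = 14, value 105.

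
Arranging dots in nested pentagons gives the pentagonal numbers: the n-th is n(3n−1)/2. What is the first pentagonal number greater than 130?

145

Solve n(3n−1)/2 > 130 for integer n.
The largest n with value ≤ 130 is 9 (since 117 ≤ 130 < 145), so the first above is n = 10, value 145.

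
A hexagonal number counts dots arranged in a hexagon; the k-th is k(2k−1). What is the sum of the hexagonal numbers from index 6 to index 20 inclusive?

5435

Σ i(2i−1) = 2Σi² − Σi over i = 6..20.
Σi = 210 − 15 = 195 and Σi² = 2870 − 55 = 2815.
2·2815 − 1·195 = 5435.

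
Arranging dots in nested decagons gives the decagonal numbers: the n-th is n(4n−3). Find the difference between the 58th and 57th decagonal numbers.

Consecutive decagonal numbers differ by 8n − 7: here 8·58 − 7 = 457.

457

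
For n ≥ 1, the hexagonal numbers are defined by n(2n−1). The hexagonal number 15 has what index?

Set n(2n−1) = 15, giving 2n² − n − 15 = 0.
The discriminant is 1 + 8·15 = 121, and √121 = 11.
So n = (1 + 11) / 4 = 12/4 = 3.

3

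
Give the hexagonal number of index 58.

6670

58·(2·58 − 1) = 58·115 = 6670.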